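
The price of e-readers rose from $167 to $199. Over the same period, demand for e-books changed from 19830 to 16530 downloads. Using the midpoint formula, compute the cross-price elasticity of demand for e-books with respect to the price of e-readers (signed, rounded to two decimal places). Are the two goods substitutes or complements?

%ΔQ_{e-books} = (16530 − 19830)/avg = -3300/18180 = -0.181518…
%ΔP_{e-readers} = (199 − 167)/avg = 32/183 = 0.174863…
E_cross = (-3300/18180) / (32/183) = -1.0380…
E_cross < 0 ⇒ the goods are complements.

-1.04; complements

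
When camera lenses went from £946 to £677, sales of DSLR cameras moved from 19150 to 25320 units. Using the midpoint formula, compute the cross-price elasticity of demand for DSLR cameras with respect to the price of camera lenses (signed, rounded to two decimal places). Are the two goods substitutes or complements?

%ΔQ_{DSLR cameras} = (25320 − 19150)/avg = 6170/22235 = 0.277490…
%ΔP_{camera lenses} = (677 − 946)/avg = -269/811.5 = -0.331484…
E_cross = (6170/22235) / (-269/811.5) = -0.8371…
E_cross < 0 ⇒ the goods are complements.

-0.84; complements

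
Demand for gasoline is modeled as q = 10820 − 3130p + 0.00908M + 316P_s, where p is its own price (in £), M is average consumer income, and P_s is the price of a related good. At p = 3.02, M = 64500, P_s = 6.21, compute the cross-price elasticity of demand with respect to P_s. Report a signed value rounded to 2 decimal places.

0.50

At the given values, q = 10820 − 3130(3.02) + 0.00908(64500) + 316(6.21) = 3915.42.
∂q/∂P_s = 316.
E = (316) × (6.21/3915.42) = 0.5011…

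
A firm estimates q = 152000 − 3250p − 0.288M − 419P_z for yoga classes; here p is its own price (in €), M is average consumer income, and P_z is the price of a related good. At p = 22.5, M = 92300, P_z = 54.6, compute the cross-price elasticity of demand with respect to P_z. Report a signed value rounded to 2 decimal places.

-0.78

At the given values, q = 152000 − 3250(22.5) − 0.288(92300) − 419(54.6) = 29415.2.
∂q/∂P_z = -419.
E = (-419) × (54.6/29415.2) = -0.7777…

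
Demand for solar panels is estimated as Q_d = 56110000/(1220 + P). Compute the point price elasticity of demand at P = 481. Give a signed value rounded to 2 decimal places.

dQ_d/dP = −56110000/(1220 + P)² = -19.3924. At P = 481, Q_d = 32986.5.
Ed = (dQ_d/dP)·(P/Q_d) = (-19.3924) × (481/32986.5) = -0.2827…

-0.28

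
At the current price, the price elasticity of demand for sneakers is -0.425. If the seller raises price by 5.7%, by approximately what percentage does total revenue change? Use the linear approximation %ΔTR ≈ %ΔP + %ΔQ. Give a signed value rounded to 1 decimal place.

+3.3%

%ΔQ ≈ Ed × %ΔP = (-0.425) × (+5.7%) = -2.4225%
%ΔTR ≈ %ΔP + %ΔQ = (+5.7%) + (-2.4225%) = +3.2775%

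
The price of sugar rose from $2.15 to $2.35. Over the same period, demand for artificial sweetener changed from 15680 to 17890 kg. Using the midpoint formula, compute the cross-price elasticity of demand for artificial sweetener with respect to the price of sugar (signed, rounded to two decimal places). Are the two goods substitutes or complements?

%ΔQ_{artificial sweetener} = (17890 − 15680)/avg = 2210/16785 = 0.131665…
%ΔP_{sugar} = (2.35 − 2.15)/avg = 0.2/2.25 = 0.088888…
E_cross = (2210/16785) / (0.2/2.25) = 1.4812…
E_cross > 0 ⇒ the goods are substitutes.

1.48; substitutes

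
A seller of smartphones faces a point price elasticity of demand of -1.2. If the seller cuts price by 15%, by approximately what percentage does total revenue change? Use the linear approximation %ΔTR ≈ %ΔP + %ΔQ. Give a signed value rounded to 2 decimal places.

%ΔQ ≈ Ed × %ΔP = (-1.2) × (-15%) = +18.0000%
%ΔTR ≈ %ΔP + %ΔQ = (-15%) + (+18.0000%) = +3.0000%

+3.00%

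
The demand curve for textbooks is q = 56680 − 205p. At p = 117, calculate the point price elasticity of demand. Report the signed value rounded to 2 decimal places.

-0.73

dq/dp = −205. At p = 117, q = 56680 − 205(117) = 32695.
Ed = (dq/dp)·(p/q) = −205 × (117/32695) = -0.7335…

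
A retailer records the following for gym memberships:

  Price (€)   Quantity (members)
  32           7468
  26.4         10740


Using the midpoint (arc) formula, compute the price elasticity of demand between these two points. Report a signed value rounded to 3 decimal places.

-1.874

%ΔQ = (10740 − 7468) / [(7468 + 10740)/2] = 3272/9104 = 0.359402…
%ΔP = (26.4 − 32) / [(32 + 26.4)/2] = -5.6/29.2 = -0.191780…
Arc Ed = %ΔQ / %ΔP = (3272/9104) / (-5.6/29.2) = -1.87402…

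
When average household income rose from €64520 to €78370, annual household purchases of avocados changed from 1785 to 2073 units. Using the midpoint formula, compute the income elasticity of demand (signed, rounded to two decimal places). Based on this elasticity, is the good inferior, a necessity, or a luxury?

0.77; necessity

%ΔQ = (2073 − 1785)/[( 1785 + 2073)/2] = 288/1929 = 0.149300…
%ΔIncome = (78370 − 64520)/[( 64520 + 78370)/2] = 13850/71445 = 0.193855…
E_income = (288/1929) / (13850/71445) = 0.7701…
0 < E_income < 1 ⇒ normal good, necessity.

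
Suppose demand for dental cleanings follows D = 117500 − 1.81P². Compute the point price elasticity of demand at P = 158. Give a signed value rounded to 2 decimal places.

-1.25

dD/dP = −2·1.81·P = -571.96. At P = 158, D = 72315.16.
Ed = (dD/dP)·(P/D) = (-571.96) × (158/72315.16) = -1.2496…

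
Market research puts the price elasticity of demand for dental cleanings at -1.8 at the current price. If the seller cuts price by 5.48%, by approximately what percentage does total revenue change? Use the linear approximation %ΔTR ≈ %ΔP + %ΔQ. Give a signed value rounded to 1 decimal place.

+4.4%

%ΔQ ≈ Ed × %ΔP = (-1.8) × (-5.48%) = +9.8640%
%ΔTR ≈ %ΔP + %ΔQ = (-5.48%) + (+9.8640%) = +4.3840%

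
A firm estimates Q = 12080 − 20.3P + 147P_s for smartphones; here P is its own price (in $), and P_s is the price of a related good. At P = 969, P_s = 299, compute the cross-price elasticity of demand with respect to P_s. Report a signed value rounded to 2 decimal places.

At the given values, Q = 12080 − 20.3(969) + 147(299) = 36362.3.
∂Q/∂P_s = 147.
E = (147) × (299/36362.3) = 1.2087…

1.21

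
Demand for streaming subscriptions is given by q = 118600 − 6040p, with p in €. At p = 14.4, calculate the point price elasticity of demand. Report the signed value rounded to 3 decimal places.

dq/dp = −6040. At p = 14.4, q = 118600 − 6040(14.4) = 31624.
Ed = (dq/dp)·(p/q) = −6040 × (14.4/31624) = -2.75031…

-2.750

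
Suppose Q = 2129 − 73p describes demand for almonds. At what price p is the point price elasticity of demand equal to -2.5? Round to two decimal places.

Ed = −73p/(2129 − 73p). Set this equal to -2.5:
73p = 2.5·(2129 − 73p) ⇒ 73p(1 + 2.5) = 2.5·2129
p = 2.5·2129 / (73·3.5) = 20.8317…

20.83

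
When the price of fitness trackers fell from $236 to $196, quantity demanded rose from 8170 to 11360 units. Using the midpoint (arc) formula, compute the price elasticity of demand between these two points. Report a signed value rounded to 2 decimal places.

-1.76

%ΔQ = (11360 − 8170) / [(8170 + 11360)/2] = 3190/9765 = 0.326676…
%ΔP = (196 − 236) / [(236 + 196)/2] = -40/216 = -0.185185…
Arc Ed = %ΔQ / %ΔP = (3190/9765) / (-40/216) = -1.7640…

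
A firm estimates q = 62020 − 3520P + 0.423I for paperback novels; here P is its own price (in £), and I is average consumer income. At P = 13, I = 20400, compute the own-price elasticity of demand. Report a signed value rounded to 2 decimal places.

At the given values, q = 62020 − 3520(13) + 0.423(20400) = 24889.2.
∂q/∂P = −3520.
E = (-3520) × (13/24889.2) = -1.8385…

-1.84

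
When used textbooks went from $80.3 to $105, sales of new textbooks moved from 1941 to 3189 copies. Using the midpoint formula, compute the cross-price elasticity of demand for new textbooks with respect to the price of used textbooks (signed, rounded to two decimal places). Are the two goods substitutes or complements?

1.83; substitutes

%ΔQ_{new textbooks} = (3189 − 1941)/avg = 1248/2565 = 0.486549…
%ΔP_{used textbooks} = (105 − 80.3)/avg = 24.7/92.65 = 0.266594…
E_cross = (1248/2565) / (24.7/92.65) = 1.8250…
E_cross > 0 ⇒ the goods are substitutes.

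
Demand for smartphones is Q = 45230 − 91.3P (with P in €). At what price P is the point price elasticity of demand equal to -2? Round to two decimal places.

330.27

Ed = −91.3P/(45230 − 91.3P). Set this equal to -2:
91.3P = 2·(45230 − 91.3P) ⇒ 91.3P(1 + 2) = 2·45230
P = 2·45230 / (91.3·3) = 330.2665…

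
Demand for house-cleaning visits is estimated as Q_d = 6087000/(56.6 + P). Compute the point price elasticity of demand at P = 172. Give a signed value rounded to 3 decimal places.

-0.752

dQ_d/dP = −6087000/(56.6 + P)² = -116.48. At P = 172, Q_d = 26627.3.
Ed = (dQ_d/dP)·(P/Q_d) = (-116.48) × (172/26627.3) = -0.75240…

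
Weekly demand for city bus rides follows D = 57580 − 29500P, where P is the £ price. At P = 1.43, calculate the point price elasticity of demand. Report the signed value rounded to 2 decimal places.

-2.74

dD/dP = −29500. At P = 1.43, D = 57580 − 29500(1.43) = 15395.
Ed = (dD/dP)·(P/D) = −29500 × (1.43/15395) = -2.7401…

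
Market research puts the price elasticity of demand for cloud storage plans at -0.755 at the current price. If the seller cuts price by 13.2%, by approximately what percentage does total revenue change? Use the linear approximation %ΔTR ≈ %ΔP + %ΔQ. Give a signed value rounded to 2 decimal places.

%ΔQ ≈ Ed × %ΔP = (-0.755) × (-13.2%) = +9.9660%
%ΔTR ≈ %ΔP + %ΔQ = (-13.2%) + (+9.9660%) = -3.2340%

-3.23%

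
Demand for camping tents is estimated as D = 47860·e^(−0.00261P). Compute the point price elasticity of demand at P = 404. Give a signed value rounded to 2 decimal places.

dD/dP = −0.00261·D = -43.5187. At P = 404, D = 16673.8.
Ed = (dD/dP)·(P/D) = (-43.5187) × (404/16673.8) = -1.0544…

-1.05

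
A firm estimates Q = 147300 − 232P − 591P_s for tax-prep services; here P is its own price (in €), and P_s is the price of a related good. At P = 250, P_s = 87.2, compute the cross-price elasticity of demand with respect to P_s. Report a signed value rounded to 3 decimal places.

-1.365

At the given values, Q = 147300 − 232(250) − 591(87.2) = 37764.8.
∂Q/∂P_s = -591.
E = (-591) × (87.2/37764.8) = -1.36463…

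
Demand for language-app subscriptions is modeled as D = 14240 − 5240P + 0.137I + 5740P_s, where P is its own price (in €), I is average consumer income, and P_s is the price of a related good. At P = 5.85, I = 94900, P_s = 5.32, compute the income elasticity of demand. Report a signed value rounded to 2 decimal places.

0.48

At the given values, D = 14240 − 5240(5.85) + 0.137(94900) + 5740(5.32) = 27124.1.
∂D/∂I = 0.137.
E = (0.137) × (94900/27124.1) = 0.4793…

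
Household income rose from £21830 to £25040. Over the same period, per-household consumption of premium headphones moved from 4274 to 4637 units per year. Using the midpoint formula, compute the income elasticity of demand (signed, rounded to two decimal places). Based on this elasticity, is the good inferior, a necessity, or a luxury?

0.59; necessity

%ΔQ = (4637 − 4274)/[( 4274 + 4637)/2] = 363/4455.5 = 0.081472…
%ΔIncome = (25040 − 21830)/[( 21830 + 25040)/2] = 3210/23435 = 0.136974…
E_income = (363/4455.5) / (3210/23435) = 0.5947…
0 < E_income < 1 ⇒ normal good, necessity.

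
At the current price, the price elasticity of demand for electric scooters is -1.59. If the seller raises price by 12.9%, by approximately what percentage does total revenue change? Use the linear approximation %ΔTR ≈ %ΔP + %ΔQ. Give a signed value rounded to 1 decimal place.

-7.6%

%ΔQ ≈ Ed × %ΔP = (-1.59) × (+12.9%) = -20.5110%
%ΔTR ≈ %ΔP + %ΔQ = (+12.9%) + (-20.5110%) = -7.6110%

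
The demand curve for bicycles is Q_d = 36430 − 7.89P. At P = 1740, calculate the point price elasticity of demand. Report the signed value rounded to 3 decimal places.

dQ_d/dP = −7.89. At P = 1740, Q_d = 36430 − 7.89(1740) = 22701.4.
Ed = (dQ_d/dP)·(P/Q_d) = −7.89 × (1740/22701.4) = -0.60474…

-0.605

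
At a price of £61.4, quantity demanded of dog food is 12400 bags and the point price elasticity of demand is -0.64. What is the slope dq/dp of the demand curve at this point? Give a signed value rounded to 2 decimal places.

-129.25

Ed = (dq/dp)·(p/q) ⇒ dq/dp = Ed·q/p = (-0.64)·12400/61.4 = -129.2508…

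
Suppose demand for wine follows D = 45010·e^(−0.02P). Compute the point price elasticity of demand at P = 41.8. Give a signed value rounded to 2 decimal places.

-0.84

dD/dP = −0.02·D = -390.183. At P = 41.8, D = 19509.2.
Ed = (dD/dP)·(P/D) = (-390.183) × (41.8/19509.2) = -0.836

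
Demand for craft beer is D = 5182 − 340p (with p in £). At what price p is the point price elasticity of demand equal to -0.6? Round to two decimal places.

Ed = −340p/(5182 − 340p). Set this equal to -0.6:
340p = 0.6·(5182 − 340p) ⇒ 340p(1 + 0.6) = 0.6·5182
p = 0.6·5182 / (340·1.6) = 5.7154…

5.72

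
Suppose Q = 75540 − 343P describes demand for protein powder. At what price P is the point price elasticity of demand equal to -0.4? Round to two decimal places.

62.92

Ed = −343P/(75540 − 343P). Set this equal to -0.4:
343P = 0.4·(75540 − 343P) ⇒ 343P(1 + 0.4) = 0.4·75540
P = 0.4·75540 / (343·1.4) = 62.9237…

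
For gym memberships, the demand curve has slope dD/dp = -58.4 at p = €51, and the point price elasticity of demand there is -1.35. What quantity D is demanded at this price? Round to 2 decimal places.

Ed = (dD/dp)·(p/D) ⇒ D = (dD/dp)·p/Ed = (-58.4)·51/(-1.35) = 2206.2222…

2206.22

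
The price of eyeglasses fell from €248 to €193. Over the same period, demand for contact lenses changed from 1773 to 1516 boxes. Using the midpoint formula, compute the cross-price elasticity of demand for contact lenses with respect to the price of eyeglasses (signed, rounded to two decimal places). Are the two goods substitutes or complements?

%ΔQ_{contact lenses} = (1516 − 1773)/avg = -257/1644.5 = -0.156278…
%ΔP_{eyeglasses} = (193 − 248)/avg = -55/220.5 = -0.249433…
E_cross = (-257/1644.5) / (-55/220.5) = 0.6265…
E_cross > 0 ⇒ the goods are substitutes.

0.63; substitutes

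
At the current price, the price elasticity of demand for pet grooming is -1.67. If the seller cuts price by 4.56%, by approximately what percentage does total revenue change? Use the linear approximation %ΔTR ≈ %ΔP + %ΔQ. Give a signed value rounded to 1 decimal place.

+3.1%

%ΔQ ≈ Ed × %ΔP = (-1.67) × (-4.56%) = +7.6152%
%ΔTR ≈ %ΔP + %ΔQ = (-4.56%) + (+7.6152%) = +3.0552%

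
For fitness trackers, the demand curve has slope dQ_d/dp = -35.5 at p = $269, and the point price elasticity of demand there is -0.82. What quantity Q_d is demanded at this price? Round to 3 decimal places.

11645.732

Ed = (dQ_d/dp)·(p/Q_d) ⇒ Q_d = (dQ_d/dp)·p/Ed = (-35.5)·269/(-0.82) = 11645.73170…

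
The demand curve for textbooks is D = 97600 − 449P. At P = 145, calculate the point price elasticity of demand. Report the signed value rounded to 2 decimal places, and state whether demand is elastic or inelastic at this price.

dD/dP = −449. At P = 145, D = 97600 − 449(145) = 32495.
Ed = (dD/dP)·(P/D) = −449 × (145/32495) = -2.0035…
|Ed| = 2.00 > 1, so demand is elastic.

-2.00; elastic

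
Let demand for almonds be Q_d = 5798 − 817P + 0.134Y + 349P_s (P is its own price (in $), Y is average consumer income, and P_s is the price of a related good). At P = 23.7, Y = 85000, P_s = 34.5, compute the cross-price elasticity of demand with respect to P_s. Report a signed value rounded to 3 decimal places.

1.220

At the given values, Q_d = 5798 − 817(23.7) + 0.134(85000) + 349(34.5) = 9865.6.
∂Q_d/∂P_s = 349.
E = (349) × (34.5/9865.6) = 1.22045…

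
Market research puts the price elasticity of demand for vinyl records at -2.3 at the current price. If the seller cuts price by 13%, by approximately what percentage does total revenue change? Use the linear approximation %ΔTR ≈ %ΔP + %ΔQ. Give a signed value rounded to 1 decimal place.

+16.9%

%ΔQ ≈ Ed × %ΔP = (-2.3) × (-13%) = +29.9000%
%ΔTR ≈ %ΔP + %ΔQ = (-13%) + (+29.9000%) = +16.9000%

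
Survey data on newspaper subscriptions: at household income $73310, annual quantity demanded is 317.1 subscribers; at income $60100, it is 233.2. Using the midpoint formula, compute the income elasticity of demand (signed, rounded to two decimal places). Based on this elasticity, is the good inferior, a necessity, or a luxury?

%ΔQ = (233.2 − 317.1)/[( 317.1 + 233.2)/2] = -83.9/275.15 = -0.304924…
%ΔIncome = (60100 − 73310)/[( 73310 + 60100)/2] = -13210/66705 = -0.198036…
E_income = (-83.9/275.15) / (-13210/66705) = 1.5397…
E_income > 1 ⇒ normal good, luxury.

1.54; luxury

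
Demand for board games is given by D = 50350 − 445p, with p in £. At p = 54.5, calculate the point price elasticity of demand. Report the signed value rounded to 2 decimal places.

-0.93

dD/dp = −445. At p = 54.5, D = 50350 − 445(54.5) = 26097.5.
Ed = (dD/dp)·(p/D) = −445 × (54.5/26097.5) = -0.9293…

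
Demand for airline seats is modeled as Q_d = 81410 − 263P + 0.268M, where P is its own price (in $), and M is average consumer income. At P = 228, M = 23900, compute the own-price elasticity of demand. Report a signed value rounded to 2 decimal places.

At the given values, Q_d = 81410 − 263(228) + 0.268(23900) = 27851.2.
∂Q_d/∂P = −263.
E = (-263) × (228/27851.2) = -2.1530…

-2.15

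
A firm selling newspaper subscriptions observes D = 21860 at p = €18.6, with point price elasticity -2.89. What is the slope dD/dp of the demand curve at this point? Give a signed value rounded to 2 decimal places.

-3396.53

Ed = (dD/dp)·(p/D) ⇒ dD/dp = Ed·D/p = (-2.89)·21860/18.6 = -3396.5268…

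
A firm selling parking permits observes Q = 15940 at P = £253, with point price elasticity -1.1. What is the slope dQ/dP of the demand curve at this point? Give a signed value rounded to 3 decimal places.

Ed = (dQ/dP)·(P/Q) ⇒ dQ/dP = Ed·Q/P = (-1.1)·15940/253 = -69.30434…

-69.304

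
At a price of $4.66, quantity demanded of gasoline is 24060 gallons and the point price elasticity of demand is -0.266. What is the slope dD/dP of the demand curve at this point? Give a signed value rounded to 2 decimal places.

Ed = (dD/dP)·(P/D) ⇒ dD/dP = Ed·D/P = (-0.266)·24060/4.66 = -1373.3819…

-1373.38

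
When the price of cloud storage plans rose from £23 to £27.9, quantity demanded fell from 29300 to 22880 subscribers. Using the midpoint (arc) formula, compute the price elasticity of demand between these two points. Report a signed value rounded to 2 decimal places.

-1.28

%ΔQ = (22880 − 29300) / [(29300 + 22880)/2] = -6420/26090 = -0.246071…
%ΔP = (27.9 − 23) / [(23 + 27.9)/2] = 4.9/25.45 = 0.192534…
Arc Ed = %ΔQ / %ΔP = (-6420/26090) / (4.9/25.45) = -1.2780…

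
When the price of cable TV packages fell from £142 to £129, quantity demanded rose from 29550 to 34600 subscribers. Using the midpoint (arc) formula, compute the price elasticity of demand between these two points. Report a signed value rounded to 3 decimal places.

%ΔQ = (34600 − 29550) / [(29550 + 34600)/2] = 5050/32075 = 0.157443…
%ΔP = (129 − 142) / [(142 + 129)/2] = -13/135.5 = -0.095940…
Arc Ed = %ΔQ / %ΔP = (5050/32075) / (-13/135.5) = -1.64104…

-1.641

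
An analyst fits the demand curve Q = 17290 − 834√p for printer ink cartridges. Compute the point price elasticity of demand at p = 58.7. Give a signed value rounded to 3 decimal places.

-0.293

dQ/dp = −834/(2√p) = -54.4273. At p = 58.7, Q = 10900.2.
Ed = (dQ/dp)·(p/Q) = (-54.4273) × (58.7/10900.2) = -0.29310…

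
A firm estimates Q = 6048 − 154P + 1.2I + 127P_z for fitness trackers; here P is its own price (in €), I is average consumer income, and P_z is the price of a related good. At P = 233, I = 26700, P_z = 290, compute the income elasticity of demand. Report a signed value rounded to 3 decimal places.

At the given values, Q = 6048 − 154(233) + 1.2(26700) + 127(290) = 39036.
∂Q/∂I = 1.2.
E = (1.2) × (26700/39036) = 0.82078…

0.821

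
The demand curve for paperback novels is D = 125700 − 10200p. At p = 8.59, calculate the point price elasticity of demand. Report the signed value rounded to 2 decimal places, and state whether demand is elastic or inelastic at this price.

-2.30; elastic

dD/dp = −10200. At p = 8.59, D = 125700 − 10200(8.59) = 38082.
Ed = (dD/dp)·(p/D) = −10200 × (8.59/38082) = -2.3007…
|Ed| = 2.30 > 1, so demand is elastic.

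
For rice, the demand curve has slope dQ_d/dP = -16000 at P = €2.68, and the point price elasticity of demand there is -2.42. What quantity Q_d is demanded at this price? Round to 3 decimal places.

Ed = (dQ_d/dP)·(P/Q_d) ⇒ Q_d = (dQ_d/dP)·P/Ed = (-16000)·2.68/(-2.42) = 17719.00826…

17719.008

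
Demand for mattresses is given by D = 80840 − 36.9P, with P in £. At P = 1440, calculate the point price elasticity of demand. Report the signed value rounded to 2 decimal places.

-1.92

dD/dP = −36.9. At P = 1440, D = 80840 − 36.9(1440) = 27704.
Ed = (dD/dP)·(P/D) = −36.9 × (1440/27704) = -1.9179…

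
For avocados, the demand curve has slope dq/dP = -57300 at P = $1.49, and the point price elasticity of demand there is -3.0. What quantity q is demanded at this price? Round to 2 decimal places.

28459.00

Ed = (dq/dP)·(P/q) ⇒ q = (dq/dP)·P/Ed = (-57300)·1.49/(-3.0) = 28459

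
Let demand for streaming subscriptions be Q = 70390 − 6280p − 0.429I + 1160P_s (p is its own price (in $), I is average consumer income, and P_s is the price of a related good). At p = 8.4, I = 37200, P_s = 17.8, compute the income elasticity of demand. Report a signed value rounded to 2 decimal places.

-0.71

At the given values, Q = 70390 − 6280(8.4) − 0.429(37200) + 1160(17.8) = 22327.2.
∂Q/∂I = -0.429.
E = (-0.429) × (37200/22327.2) = -0.7147…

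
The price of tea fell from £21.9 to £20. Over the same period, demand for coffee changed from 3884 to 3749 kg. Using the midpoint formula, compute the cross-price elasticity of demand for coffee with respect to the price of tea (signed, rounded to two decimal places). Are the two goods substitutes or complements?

0.39; substitutes

%ΔQ_{coffee} = (3749 − 3884)/avg = -135/3816.5 = -0.035372…
%ΔP_{tea} = (20 − 21.9)/avg = -1.9/20.95 = -0.090692…
E_cross = (-135/3816.5) / (-1.9/20.95) = 0.3900…
E_cross > 0 ⇒ the goods are substitutes.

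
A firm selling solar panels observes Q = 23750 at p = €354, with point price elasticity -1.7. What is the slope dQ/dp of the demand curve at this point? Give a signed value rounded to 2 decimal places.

-114.05

Ed = (dQ/dp)·(p/Q) ⇒ dQ/dp = Ed·Q/p = (-1.7)·23750/354 = -114.0536…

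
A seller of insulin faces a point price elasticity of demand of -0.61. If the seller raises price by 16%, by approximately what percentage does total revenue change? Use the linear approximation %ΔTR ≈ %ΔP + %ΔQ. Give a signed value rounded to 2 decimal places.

+6.24%

%ΔQ ≈ Ed × %ΔP = (-0.61) × (+16%) = -9.7600%
%ΔTR ≈ %ΔP + %ΔQ = (+16%) + (-9.7600%) = +6.2400%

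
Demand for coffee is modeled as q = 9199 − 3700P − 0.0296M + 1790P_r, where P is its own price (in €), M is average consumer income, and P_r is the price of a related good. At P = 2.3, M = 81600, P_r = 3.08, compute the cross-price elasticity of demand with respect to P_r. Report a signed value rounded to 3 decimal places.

At the given values, q = 9199 − 3700(2.3) − 0.0296(81600) + 1790(3.08) = 3786.84.
∂q/∂P_r = 1790.
E = (1790) × (3.08/3786.84) = 1.45588…

1.456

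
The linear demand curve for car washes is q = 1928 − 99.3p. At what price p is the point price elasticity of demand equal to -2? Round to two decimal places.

Ed = −99.3p/(1928 − 99.3p). Set this equal to -2:
99.3p = 2·(1928 − 99.3p) ⇒ 99.3p(1 + 2) = 2·1928
p = 2·1928 / (99.3·3) = 12.9439…

12.94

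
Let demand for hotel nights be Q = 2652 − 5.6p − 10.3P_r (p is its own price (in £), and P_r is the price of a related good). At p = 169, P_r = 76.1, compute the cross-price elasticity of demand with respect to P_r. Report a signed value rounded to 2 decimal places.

At the given values, Q = 2652 − 5.6(169) − 10.3(76.1) = 921.77.
∂Q/∂P_r = -10.3.
E = (-10.3) × (76.1/921.77) = -0.8503…

-0.85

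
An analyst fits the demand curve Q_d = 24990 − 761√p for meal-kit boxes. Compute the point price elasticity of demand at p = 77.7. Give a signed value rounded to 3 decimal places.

-0.183

dQ_d/dp = −761/(2√p) = -43.1662. At p = 77.7, Q_d = 18282.
Ed = (dQ_d/dp)·(p/Q_d) = (-43.1662) × (77.7/18282) = -0.18346…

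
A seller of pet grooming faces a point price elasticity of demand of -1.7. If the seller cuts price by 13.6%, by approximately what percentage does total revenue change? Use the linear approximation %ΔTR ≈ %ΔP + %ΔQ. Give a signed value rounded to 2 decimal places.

+9.52%

%ΔQ ≈ Ed × %ΔP = (-1.7) × (-13.6%) = +23.1200%
%ΔTR ≈ %ΔP + %ΔQ = (-13.6%) + (+23.1200%) = +9.5200%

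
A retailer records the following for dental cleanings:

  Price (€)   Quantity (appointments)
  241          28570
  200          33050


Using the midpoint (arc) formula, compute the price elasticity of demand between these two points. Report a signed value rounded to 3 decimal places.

%ΔQ = (33050 − 28570) / [(28570 + 33050)/2] = 4480/30810 = 0.145407…
%ΔP = (200 − 241) / [(241 + 200)/2] = -41/220.5 = -0.185941…
Arc Ed = %ΔQ / %ΔP = (4480/30810) / (-41/220.5) = -0.78200…

-0.782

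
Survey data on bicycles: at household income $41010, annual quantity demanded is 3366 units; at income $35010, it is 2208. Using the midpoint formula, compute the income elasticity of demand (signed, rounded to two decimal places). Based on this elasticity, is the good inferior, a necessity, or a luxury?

2.63; luxury

%ΔQ = (2208 − 3366)/[( 3366 + 2208)/2] = -1158/2787 = -0.415500…
%ΔIncome = (35010 − 41010)/[( 41010 + 35010)/2] = -6000/38010 = -0.157853…
E_income = (-1158/2787) / (-6000/38010) = 2.6321…
E_income > 1 ⇒ normal good, luxury.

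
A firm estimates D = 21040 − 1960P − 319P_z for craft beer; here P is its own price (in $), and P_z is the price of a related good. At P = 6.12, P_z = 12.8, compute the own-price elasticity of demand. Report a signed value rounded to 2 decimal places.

-2.42

At the given values, D = 21040 − 1960(6.12) − 319(12.8) = 4961.6.
∂D/∂P = −1960.
E = (-1960) × (6.12/4961.6) = -2.4176…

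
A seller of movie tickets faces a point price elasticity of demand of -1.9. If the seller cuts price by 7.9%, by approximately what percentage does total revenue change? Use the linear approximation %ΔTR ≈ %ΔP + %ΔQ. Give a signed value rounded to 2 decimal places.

+7.11%

%ΔQ ≈ Ed × %ΔP = (-1.9) × (-7.9%) = +15.0100%
%ΔTR ≈ %ΔP + %ΔQ = (-7.9%) + (+15.0100%) = +7.1100%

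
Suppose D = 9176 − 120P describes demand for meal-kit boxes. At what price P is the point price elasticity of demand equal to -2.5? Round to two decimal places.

Ed = −120P/(9176 − 120P). Set this equal to -2.5:
120P = 2.5·(9176 − 120P) ⇒ 120P(1 + 2.5) = 2.5·9176
P = 2.5·9176 / (120·3.5) = 54.6190…

54.62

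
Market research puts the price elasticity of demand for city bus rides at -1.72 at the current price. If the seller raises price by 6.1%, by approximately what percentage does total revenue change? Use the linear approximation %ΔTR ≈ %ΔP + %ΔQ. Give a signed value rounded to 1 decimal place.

-4.4%

%ΔQ ≈ Ed × %ΔP = (-1.72) × (+6.1%) = -10.4920%
%ΔTR ≈ %ΔP + %ΔQ = (+6.1%) + (-10.4920%) = -4.3920%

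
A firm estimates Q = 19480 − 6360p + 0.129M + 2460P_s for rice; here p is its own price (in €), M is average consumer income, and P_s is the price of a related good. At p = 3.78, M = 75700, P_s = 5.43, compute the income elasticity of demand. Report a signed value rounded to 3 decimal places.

At the given values, Q = 19480 − 6360(3.78) + 0.129(75700) + 2460(5.43) = 18562.3.
∂Q/∂M = 0.129.
E = (0.129) × (75700/18562.3) = 0.52608…

0.526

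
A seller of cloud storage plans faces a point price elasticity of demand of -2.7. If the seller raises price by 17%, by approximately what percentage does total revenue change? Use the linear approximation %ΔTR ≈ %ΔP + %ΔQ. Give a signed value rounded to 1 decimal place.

%ΔQ ≈ Ed × %ΔP = (-2.7) × (+17%) = -45.9000%
%ΔTR ≈ %ΔP + %ΔQ = (+17%) + (-45.9000%) = -28.9000%

-28.9%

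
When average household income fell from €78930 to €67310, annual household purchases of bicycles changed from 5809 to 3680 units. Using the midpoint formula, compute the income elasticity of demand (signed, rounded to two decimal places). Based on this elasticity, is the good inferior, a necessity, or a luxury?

2.82; luxury

%ΔQ = (3680 − 5809)/[( 5809 + 3680)/2] = -2129/4744.5 = -0.448730…
%ΔIncome = (67310 − 78930)/[( 78930 + 67310)/2] = -11620/73120 = -0.158916…
E_income = (-2129/4744.5) / (-11620/73120) = 2.8236…
E_income > 1 ⇒ normal good, luxury.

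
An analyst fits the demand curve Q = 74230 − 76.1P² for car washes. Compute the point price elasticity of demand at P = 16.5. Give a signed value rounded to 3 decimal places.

-0.774

dQ/dP = −2·76.1·P = -2511.3. At P = 16.5, Q = 53511.775.
Ed = (dQ/dP)·(P/Q) = (-2511.3) × (16.5/53511.775) = -0.77434…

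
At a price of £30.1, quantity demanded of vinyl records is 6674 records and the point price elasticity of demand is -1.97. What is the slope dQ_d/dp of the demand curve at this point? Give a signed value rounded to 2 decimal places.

Ed = (dQ_d/dp)·(p/Q_d) ⇒ dQ_d/dp = Ed·Q_d/p = (-1.97)·6674/30.1 = -436.8033…

-436.80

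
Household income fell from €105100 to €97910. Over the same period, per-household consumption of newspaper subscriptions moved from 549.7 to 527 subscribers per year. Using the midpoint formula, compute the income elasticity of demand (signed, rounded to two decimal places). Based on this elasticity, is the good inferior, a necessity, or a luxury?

0.60; necessity

%ΔQ = (527 − 549.7)/[( 549.7 + 527)/2] = -22.7/538.35 = -0.042165…
%ΔIncome = (97910 − 105100)/[( 105100 + 97910)/2] = -7190/101505 = -0.070833…
E_income = (-22.7/538.35) / (-7190/101505) = 0.5952…
0 < E_income < 1 ⇒ normal good, necessity.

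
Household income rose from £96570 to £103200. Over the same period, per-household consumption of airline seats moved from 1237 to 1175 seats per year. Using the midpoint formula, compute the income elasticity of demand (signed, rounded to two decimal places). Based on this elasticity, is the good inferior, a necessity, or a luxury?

-0.77; inferior

%ΔQ = (1175 − 1237)/[( 1237 + 1175)/2] = -62/1206 = -0.051409…
%ΔIncome = (103200 − 96570)/[( 96570 + 103200)/2] = 6630/99885 = 0.066376…
E_income = (-62/1206) / (6630/99885) = -0.7745…
E_income < 0 ⇒ inferior good.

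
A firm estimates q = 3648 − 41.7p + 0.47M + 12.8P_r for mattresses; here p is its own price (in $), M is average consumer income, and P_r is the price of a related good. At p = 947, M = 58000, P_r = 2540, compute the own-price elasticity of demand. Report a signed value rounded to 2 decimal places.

At the given values, q = 3648 − 41.7(947) + 0.47(58000) + 12.8(2540) = 23930.1.
∂q/∂p = −41.7.
E = (-41.7) × (947/23930.1) = -1.6502…

-1.65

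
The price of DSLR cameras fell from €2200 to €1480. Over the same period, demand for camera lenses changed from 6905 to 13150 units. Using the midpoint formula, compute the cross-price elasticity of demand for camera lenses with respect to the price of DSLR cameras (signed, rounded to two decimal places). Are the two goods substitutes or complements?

-1.59; complements

%ΔQ_{camera lenses} = (13150 − 6905)/avg = 6245/10027.5 = 0.622787…
%ΔP_{DSLR cameras} = (1480 − 2200)/avg = -720/1840 = -0.391304…
E_cross = (6245/10027.5) / (-720/1840) = -1.5915…
E_cross < 0 ⇒ the goods are complements.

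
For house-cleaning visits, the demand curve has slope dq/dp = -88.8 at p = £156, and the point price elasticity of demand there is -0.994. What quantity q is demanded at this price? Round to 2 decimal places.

Ed = (dq/dp)·(p/q) ⇒ q = (dq/dp)·p/Ed = (-88.8)·156/(-0.994) = 13936.4185…

13936.42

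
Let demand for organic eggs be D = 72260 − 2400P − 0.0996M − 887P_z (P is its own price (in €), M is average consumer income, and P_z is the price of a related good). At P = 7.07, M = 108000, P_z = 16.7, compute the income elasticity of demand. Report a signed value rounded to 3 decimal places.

-0.362

At the given values, D = 72260 − 2400(7.07) − 0.0996(108000) − 887(16.7) = 29722.3.
∂D/∂M = -0.0996.
E = (-0.0996) × (108000/29722.3) = -0.36191…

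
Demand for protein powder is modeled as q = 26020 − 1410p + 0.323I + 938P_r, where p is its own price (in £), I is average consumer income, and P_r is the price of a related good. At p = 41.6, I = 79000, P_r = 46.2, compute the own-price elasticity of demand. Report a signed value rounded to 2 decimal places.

At the given values, q = 26020 − 1410(41.6) + 0.323(79000) + 938(46.2) = 36216.6.
∂q/∂p = −1410.
E = (-1410) × (41.6/36216.6) = -1.6195…

-1.62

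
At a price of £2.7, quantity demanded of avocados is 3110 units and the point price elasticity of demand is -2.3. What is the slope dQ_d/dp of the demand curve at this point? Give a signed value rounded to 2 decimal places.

-2649.26

Ed = (dQ_d/dp)·(p/Q_d) ⇒ dQ_d/dp = Ed·Q_d/p = (-2.3)·3110/2.7 = -2649.2592…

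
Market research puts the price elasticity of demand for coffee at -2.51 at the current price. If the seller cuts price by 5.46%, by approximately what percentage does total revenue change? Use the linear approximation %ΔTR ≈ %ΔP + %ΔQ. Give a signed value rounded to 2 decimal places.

+8.24%

%ΔQ ≈ Ed × %ΔP = (-2.51) × (-5.46%) = +13.7046%
%ΔTR ≈ %ΔP + %ΔQ = (-5.46%) + (+13.7046%) = +8.2446%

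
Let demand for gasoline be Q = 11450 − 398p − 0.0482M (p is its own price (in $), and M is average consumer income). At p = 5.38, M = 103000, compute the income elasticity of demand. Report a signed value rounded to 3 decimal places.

-1.143

At the given values, Q = 11450 − 398(5.38) − 0.0482(103000) = 4344.16.
∂Q/∂M = -0.0482.
E = (-0.0482) × (103000/4344.16) = -1.14282…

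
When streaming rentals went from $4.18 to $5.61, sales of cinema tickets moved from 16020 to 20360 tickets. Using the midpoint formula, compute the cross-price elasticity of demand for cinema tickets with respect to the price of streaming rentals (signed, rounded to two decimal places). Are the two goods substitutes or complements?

%ΔQ_{cinema tickets} = (20360 − 16020)/avg = 4340/18190 = 0.238592…
%ΔP_{streaming rentals} = (5.61 − 4.18)/avg = 1.43/4.895 = 0.292134…
E_cross = (4340/18190) / (1.43/4.895) = 0.8167…
E_cross > 0 ⇒ the goods are substitutes.

0.82; substitutes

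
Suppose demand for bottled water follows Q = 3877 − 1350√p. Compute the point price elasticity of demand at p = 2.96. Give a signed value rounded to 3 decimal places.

-0.747

dQ/dp = −1350/(2√p) = -392.336. At p = 2.96, Q = 1554.37.
Ed = (dQ/dp)·(p/Q) = (-392.336) × (2.96/1554.37) = -0.74712…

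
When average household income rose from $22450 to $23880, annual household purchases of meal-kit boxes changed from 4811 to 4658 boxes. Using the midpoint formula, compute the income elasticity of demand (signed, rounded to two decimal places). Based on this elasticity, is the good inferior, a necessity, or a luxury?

-0.52; inferior

%ΔQ = (4658 − 4811)/[( 4811 + 4658)/2] = -153/4734.5 = -0.032315…
%ΔIncome = (23880 − 22450)/[( 22450 + 23880)/2] = 1430/23165 = 0.061731…
E_income = (-153/4734.5) / (1430/23165) = -0.5234…
E_income < 0 ⇒ inferior good.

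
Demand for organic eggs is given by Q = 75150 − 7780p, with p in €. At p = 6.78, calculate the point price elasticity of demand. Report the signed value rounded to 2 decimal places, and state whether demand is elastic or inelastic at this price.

-2.35; elastic

dQ/dp = −7780. At p = 6.78, Q = 75150 − 7780(6.78) = 22401.6.
Ed = (dQ/dp)·(p/Q) = −7780 × (6.78/22401.6) = -2.3546…
|Ed| = 2.35 > 1, so demand is elastic.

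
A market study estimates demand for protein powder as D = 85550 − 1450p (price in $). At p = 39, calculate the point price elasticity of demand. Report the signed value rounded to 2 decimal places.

-1.95

dD/dp = −1450. At p = 39, D = 85550 − 1450(39) = 29000.
Ed = (dD/dp)·(p/D) = −1450 × (39/29000) = -1.95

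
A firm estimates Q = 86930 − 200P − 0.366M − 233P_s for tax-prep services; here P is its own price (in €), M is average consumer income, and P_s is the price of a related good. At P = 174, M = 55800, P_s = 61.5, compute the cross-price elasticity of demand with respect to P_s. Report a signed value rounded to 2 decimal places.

-0.82

At the given values, Q = 86930 − 200(174) − 0.366(55800) − 233(61.5) = 17377.7.
∂Q/∂P_s = -233.
E = (-233) × (61.5/17377.7) = -0.8245…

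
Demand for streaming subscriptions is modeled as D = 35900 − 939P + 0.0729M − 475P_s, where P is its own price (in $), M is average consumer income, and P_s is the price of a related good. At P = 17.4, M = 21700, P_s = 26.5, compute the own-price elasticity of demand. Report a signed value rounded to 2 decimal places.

At the given values, D = 35900 − 939(17.4) + 0.0729(21700) − 475(26.5) = 8555.83.
∂D/∂P = −939.
E = (-939) × (17.4/8555.83) = -1.9096…

-1.91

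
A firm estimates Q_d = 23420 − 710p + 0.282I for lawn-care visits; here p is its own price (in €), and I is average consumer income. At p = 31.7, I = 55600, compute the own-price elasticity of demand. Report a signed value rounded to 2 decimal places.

At the given values, Q_d = 23420 − 710(31.7) + 0.282(55600) = 16592.2.
∂Q_d/∂p = −710.
E = (-710) × (31.7/16592.2) = -1.3564…

-1.36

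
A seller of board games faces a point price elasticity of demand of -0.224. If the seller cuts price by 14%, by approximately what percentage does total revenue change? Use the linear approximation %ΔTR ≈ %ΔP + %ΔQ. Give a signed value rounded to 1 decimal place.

%ΔQ ≈ Ed × %ΔP = (-0.224) × (-14%) = +3.1360%
%ΔTR ≈ %ΔP + %ΔQ = (-14%) + (+3.1360%) = -10.8640%

-10.9%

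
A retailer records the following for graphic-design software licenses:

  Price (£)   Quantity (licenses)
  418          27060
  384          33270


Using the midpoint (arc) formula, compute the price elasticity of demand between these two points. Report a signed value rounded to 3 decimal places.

%ΔQ = (33270 − 27060) / [(27060 + 33270)/2] = 6210/30165 = 0.205867…
%ΔP = (384 − 418) / [(418 + 384)/2] = -34/401 = -0.084788…
Arc Ed = %ΔQ / %ΔP = (6210/30165) / (-34/401) = -2.42802…

-2.428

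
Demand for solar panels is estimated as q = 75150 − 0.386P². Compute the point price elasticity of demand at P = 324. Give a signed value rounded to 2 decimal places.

dq/dP = −2·0.386·P = -250.128. At P = 324, q = 34629.264.
Ed = (dq/dP)·(P/q) = (-250.128) × (324/34629.264) = -2.3402…

-2.34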